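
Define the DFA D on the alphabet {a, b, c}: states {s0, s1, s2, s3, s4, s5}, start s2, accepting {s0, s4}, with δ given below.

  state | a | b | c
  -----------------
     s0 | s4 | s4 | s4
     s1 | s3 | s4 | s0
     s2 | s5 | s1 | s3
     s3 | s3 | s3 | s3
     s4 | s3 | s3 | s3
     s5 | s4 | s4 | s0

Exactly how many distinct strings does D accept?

The useful subgraph on states {s0, s1, s2, s4, s5} is acyclic, so L(D) is finite; the longest accepting path visits 4 useful states, giving maximum string length 3.
Counting accepting paths from s2 by length: 5 of length 2, 6 of length 3. Total 11.

11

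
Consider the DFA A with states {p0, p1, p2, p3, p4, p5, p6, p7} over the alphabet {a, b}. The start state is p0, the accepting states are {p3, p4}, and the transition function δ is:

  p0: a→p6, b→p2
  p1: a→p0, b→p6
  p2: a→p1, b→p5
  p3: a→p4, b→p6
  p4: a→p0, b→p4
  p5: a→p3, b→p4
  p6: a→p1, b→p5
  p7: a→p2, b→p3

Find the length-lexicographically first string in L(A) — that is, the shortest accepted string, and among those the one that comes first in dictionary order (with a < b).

A breadth-first search from p0 reaches an accepting state first via the path p0 → p6 → p5 → p3 on input aba.
No string of length < 3 is accepted (BFS exhausts all shorter strings without reaching an accepting state), and aba is the lexicographically least accepting string of length 3.

aba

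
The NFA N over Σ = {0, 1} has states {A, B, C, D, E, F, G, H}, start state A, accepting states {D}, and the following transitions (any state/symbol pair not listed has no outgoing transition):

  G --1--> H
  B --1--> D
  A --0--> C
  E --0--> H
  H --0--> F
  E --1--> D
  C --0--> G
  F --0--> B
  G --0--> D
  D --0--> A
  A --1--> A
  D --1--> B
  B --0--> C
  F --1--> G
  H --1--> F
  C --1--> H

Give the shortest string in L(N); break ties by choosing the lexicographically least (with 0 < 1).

000

A breadth-first search from A reaches an accepting state first via the path A → C → G → D on input 000.
No string of length < 3 is accepted (BFS exhausts all shorter strings without reaching an accepting state), and 000 is the lexicographically least accepting string of length 3.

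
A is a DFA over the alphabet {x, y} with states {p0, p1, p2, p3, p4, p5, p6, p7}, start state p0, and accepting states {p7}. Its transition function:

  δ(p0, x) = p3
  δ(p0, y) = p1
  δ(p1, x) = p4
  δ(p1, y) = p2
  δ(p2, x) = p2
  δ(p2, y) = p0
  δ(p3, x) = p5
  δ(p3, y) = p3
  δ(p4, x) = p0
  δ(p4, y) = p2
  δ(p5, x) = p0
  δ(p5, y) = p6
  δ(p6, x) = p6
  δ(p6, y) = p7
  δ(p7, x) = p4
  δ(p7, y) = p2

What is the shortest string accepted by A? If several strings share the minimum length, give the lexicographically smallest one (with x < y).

A breadth-first search from p0 reaches an accepting state first via the path p0 → p3 → p5 → p6 → p7 on input xxyy.
No string of length < 4 is accepted (BFS exhausts all shorter strings without reaching an accepting state), and xxyy is the lexicographically least accepting string of length 4.

xxyy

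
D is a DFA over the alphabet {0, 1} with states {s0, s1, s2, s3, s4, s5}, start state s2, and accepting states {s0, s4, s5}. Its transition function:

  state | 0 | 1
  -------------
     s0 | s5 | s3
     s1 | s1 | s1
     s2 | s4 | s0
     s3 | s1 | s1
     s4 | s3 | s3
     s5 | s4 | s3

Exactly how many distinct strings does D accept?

4

The useful subgraph on states {s0, s2, s4, s5} is acyclic, so L(D) is finite; the longest accepting path visits 4 useful states, giving maximum string length 3.
Counting accepting paths from s2 by length: 2 of length 1, 1 of length 2, 1 of length 3. Total 4.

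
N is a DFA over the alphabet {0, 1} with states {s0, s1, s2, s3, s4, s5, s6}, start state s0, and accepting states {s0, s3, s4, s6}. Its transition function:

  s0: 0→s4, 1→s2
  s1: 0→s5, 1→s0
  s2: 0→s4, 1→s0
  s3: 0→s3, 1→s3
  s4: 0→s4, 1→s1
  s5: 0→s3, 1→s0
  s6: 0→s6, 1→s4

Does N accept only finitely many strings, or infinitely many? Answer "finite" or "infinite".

State s0 is reachable from the start and can reach an accepting state, and it lies on the cycle s0 → s2 → s0.
Traversing that cycle any number of times yields accepted strings of unbounded length, so the language is infinite.

infinite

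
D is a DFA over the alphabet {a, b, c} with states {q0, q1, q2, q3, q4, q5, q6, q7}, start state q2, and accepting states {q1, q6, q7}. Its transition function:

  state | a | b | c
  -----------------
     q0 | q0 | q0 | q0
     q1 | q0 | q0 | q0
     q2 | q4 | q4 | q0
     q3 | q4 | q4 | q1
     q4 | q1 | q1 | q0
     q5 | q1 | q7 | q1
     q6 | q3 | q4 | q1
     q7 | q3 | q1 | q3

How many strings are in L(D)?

4

The useful subgraph on states {q1, q2, q4} is acyclic, so L(D) is finite; the longest accepting path visits 3 useful states, giving maximum string length 2.
Counting accepting paths from q2 by length: 4 of length 2. Total 4.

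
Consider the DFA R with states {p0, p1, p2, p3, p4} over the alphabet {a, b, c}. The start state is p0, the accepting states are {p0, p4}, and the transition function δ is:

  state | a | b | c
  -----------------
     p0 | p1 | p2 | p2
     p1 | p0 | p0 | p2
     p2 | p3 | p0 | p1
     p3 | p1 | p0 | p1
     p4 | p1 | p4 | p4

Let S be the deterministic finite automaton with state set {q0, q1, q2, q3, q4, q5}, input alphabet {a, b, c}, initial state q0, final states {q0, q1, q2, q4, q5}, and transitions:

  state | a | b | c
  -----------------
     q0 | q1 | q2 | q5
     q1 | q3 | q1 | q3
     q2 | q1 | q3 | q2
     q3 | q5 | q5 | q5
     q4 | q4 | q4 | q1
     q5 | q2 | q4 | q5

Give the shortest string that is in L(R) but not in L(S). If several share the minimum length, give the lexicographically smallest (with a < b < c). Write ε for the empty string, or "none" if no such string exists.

The string aa is accepted by R but not by S.
No shorter string lies in the difference, and aa is the lexicographically first length-2 string in L(R) \ L(S).

aa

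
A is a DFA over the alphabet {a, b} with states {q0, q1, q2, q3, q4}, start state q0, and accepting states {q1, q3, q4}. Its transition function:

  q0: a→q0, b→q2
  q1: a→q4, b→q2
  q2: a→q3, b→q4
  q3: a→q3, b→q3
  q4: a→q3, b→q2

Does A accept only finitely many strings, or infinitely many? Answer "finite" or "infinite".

State q0 is reachable from the start and can reach an accepting state, and it lies on the cycle q0 → q0.
Traversing that cycle any number of times yields accepted strings of unbounded length, so the language is infinite.

infinite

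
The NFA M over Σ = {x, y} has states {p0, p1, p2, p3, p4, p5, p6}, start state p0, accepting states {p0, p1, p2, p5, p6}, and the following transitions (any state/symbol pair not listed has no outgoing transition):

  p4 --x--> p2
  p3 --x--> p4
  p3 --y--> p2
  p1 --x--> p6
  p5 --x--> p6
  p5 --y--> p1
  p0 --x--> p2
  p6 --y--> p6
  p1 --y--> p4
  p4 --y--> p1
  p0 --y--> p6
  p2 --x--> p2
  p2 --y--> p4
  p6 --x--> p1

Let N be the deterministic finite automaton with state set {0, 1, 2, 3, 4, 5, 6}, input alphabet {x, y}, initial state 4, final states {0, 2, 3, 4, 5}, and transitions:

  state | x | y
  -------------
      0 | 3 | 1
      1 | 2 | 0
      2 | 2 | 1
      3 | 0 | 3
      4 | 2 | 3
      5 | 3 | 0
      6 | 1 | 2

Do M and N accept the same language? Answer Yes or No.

Yes

Exploring the product automaton M × N from the start pair (p0, 4), following both machines on each input symbol, reaches 5 state pairs: (p0, 4), (p2, 2), (p6, 3), (p4, 1), (p1, 0).
M accepts in {p0, p1, p2, p5, p6} and N accepts in {0, 2, 3, 4, 5}. In every reachable pair the two components are either both accepting — (p0, 4), (p2, 2), (p6, 3), (p1, 0) — or both non-accepting, so no string is accepted by exactly one of the machines: L(M) \ L(N) and L(N) \ L(M) are both empty.
Hence every string is accepted by M iff it is accepted by N, and the two languages coincide.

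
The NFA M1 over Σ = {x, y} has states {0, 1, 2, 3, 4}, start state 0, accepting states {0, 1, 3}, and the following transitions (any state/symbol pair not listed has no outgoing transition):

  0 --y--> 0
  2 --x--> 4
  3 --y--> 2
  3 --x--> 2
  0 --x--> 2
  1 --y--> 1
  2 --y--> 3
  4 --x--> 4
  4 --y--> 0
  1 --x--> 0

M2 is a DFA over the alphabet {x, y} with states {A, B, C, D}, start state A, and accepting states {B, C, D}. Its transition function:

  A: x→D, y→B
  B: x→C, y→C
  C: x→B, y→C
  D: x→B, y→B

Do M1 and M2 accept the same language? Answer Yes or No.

The empty string ε is accepted by M1 but rejected by M2.
So L(M1) ≠ L(M2).

No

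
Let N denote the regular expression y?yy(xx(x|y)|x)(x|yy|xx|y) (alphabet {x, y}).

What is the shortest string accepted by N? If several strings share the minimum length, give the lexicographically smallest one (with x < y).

yyxx

By inspection of the expression, no string of length less than 4 matches, and yyxx is the lexicographically first match of length 4.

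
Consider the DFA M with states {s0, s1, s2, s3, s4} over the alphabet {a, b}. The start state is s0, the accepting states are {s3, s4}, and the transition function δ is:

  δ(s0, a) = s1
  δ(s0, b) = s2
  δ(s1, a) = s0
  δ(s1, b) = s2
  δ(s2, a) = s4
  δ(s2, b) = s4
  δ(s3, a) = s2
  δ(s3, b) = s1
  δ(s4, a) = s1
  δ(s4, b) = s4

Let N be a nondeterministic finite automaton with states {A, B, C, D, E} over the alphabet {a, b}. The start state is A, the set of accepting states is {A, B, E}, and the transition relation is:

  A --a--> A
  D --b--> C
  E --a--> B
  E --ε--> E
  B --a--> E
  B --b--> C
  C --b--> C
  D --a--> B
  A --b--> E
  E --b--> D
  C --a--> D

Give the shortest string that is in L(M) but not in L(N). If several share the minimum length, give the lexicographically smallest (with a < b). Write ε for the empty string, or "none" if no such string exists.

bb

The string bb is accepted by M but not by N.
No shorter string lies in the difference, and bb is the lexicographically first length-2 string in L(M) \ L(N).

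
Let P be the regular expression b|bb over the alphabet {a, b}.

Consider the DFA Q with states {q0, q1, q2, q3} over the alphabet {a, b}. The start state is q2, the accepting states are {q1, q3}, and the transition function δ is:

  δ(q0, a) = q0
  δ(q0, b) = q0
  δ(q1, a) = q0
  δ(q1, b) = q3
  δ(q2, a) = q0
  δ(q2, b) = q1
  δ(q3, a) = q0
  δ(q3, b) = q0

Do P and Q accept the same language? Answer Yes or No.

Yes

Converting the expression P to a DFA (subset construction, then merging equivalent states) gives the minimal DFA with states {p0, p1, p2, p3}, start state p0, accepting states {p2, p3} and transitions p0: a→p1, b→p2; p1: a→p1, b→p1; p2: a→p1, b→p3; p3: a→p1, b→p1.
Exploring the product automaton P × Q from the start pair (p0, q2), following both machines on each input symbol, reaches 4 state pairs: (p0, q2), (p1, q0), (p2, q1), (p3, q3).
P accepts in {p2, p3} and Q accepts in {q1, q3}. In every reachable pair the two components are either both accepting — (p2, q1), (p3, q3) — or both non-accepting, so no string is accepted by exactly one of the machines: L(P) \ L(Q) and L(Q) \ L(P) are both empty.
Hence every string is accepted by P iff it is accepted by Q, and the two languages coincide.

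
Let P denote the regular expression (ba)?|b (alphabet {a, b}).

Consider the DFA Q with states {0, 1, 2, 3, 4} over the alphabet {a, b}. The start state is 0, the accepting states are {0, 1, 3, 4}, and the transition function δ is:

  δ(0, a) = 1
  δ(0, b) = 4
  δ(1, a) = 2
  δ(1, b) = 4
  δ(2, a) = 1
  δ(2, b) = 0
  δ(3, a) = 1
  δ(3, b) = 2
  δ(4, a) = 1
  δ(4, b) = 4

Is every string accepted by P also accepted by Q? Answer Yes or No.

Yes

Converting the expression P to a DFA (subset construction, then merging equivalent states) gives the minimal DFA with states {p0, p1, p2, p3}, start state p0, accepting states {p0, p2, p3} and transitions p0: a→p1, b→p2; p1: a→p1, b→p1; p2: a→p3, b→p1; p3: a→p1, b→p1.
Exploring the product automaton P × Q from the start pair (p0, 0), following both machines on each input symbol, reaches 7 state pairs: (p0, 0), (p1, 1), (p2, 4), (p1, 2), (p1, 4), (p3, 1), (p1, 0).
P accepts in {p0, p2, p3} and Q accepts in {0, 1, 3, 4}. The reachable pairs whose P-component is accepting are (p0, 0), (p2, 4), (p3, 1); in each of them the Q-component is accepting too, so the product for L(P) \ L(Q) (P-component accepting, Q-component rejecting) has no reachable accepting pair and the difference is empty.
Hence every string in L(P) is also in L(Q).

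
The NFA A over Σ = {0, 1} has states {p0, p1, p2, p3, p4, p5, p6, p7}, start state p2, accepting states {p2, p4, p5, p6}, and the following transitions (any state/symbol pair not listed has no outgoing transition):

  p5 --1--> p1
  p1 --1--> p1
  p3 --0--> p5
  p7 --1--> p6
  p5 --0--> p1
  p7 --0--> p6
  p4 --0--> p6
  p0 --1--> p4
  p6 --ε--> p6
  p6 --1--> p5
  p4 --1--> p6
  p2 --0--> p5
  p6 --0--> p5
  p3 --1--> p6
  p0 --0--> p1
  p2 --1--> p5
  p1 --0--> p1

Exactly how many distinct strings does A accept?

The useful subgraph on states {p2, p5} is acyclic, so L(A) is finite; the longest accepting path visits 2 useful states, giving maximum string length 1.
Counting accepting paths from p2 by length: 1 of length 0, 2 of length 1. Total 3.

3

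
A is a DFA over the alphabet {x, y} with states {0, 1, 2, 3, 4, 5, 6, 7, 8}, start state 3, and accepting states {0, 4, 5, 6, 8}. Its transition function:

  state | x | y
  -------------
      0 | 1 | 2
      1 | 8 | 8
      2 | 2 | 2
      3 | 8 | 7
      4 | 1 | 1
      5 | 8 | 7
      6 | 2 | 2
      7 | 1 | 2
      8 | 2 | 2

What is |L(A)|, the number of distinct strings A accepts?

The useful subgraph on states {1, 3, 7, 8} is acyclic, so L(A) is finite; the longest accepting path visits 4 useful states, giving maximum string length 3.
Counting accepting paths from 3 by length: 1 of length 1, 2 of length 3. Total 3.

3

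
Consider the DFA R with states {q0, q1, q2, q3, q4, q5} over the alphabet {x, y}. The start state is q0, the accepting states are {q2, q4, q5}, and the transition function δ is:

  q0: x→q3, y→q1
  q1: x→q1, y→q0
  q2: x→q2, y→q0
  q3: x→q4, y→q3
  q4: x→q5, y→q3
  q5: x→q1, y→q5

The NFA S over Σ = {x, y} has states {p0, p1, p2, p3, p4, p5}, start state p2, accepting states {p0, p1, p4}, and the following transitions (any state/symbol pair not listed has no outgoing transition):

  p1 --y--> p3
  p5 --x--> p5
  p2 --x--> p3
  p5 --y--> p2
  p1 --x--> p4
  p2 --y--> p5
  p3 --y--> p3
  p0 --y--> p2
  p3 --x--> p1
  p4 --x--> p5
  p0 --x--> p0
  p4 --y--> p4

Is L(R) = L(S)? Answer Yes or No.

Yes

Exploring the product automaton R × S from the start pair (q0, p2), following both machines on each input symbol, reaches 5 state pairs: (q0, p2), (q3, p3), (q1, p5), (q4, p1), (q5, p4).
R accepts in {q2, q4, q5} and S accepts in {p0, p1, p4}. In every reachable pair the two components are either both accepting — (q4, p1), (q5, p4) — or both non-accepting, so no string is accepted by exactly one of the machines: L(R) \ L(S) and L(S) \ L(R) are both empty.
Hence every string is accepted by R iff it is accepted by S, and the two languages coincide.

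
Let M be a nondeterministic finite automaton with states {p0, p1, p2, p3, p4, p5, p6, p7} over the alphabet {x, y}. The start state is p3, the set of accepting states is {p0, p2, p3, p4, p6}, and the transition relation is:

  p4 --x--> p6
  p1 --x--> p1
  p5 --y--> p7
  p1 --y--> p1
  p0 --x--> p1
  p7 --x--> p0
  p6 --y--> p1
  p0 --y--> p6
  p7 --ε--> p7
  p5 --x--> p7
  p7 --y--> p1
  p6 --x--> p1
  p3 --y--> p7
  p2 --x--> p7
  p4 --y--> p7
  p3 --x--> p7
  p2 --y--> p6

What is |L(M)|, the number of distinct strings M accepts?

5

The useful subgraph on states {p0, p3, p6, p7} is acyclic, so L(M) is finite; the longest accepting path visits 4 useful states, giving maximum string length 3.
Counting accepting paths from p3 by length: 1 of length 0, 2 of length 2, 2 of length 3. Total 5.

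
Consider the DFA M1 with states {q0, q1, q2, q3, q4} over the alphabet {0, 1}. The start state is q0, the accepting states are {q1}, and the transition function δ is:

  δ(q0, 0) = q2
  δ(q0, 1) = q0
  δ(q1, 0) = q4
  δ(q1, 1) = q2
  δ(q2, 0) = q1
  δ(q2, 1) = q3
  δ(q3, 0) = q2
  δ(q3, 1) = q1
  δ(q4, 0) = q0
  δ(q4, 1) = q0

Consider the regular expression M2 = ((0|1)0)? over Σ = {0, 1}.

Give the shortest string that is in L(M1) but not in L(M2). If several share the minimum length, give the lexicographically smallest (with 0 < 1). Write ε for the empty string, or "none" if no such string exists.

011

The string 011 is accepted by M1 but not by M2.
No shorter string lies in the difference, and 011 is the lexicographically first length-3 string in L(M1) \ L(M2).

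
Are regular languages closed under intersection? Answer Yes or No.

Yes

Run DFAs for L₁ and L₂ in parallel: the product automaton with state set Q₁ × Q₂, start (q₁, q₂) and accepting set F₁ × F₂ recognises L₁ ∩ L₂.
So the regular languages are closed under intersection.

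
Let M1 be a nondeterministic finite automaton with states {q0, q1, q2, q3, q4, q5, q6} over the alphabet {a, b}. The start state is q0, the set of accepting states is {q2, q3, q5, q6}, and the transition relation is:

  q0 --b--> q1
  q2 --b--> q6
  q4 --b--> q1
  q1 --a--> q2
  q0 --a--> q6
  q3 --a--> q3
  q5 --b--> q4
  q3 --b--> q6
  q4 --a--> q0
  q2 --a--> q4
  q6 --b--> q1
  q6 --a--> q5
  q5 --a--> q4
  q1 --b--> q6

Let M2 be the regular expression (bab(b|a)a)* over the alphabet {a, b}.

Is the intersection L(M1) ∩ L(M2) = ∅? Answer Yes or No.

No

The string babba is accepted by both M1 and M2.
Hence L(M1) ∩ L(M2) ≠ ∅.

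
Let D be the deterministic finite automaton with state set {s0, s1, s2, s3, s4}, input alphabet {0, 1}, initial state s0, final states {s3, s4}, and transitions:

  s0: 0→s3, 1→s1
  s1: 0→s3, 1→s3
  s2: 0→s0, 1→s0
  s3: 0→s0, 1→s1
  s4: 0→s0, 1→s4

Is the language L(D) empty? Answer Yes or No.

The string 0 is accepted: the run s0 → s3 ends in the accepting state s3.
Since at least one string is accepted, L(D) is not empty.

No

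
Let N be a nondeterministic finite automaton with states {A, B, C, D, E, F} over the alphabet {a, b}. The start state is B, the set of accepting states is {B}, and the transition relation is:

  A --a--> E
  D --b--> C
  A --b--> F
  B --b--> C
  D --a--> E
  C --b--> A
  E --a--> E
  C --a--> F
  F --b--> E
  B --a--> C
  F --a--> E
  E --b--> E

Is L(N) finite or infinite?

The useful states (reachable from B and able to reach an accepting state) are {B}.
Restricted to these states the transition graph has no cycle, so every accepting path has bounded length and L is finite.

finite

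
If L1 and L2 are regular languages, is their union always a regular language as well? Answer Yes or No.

Given DFAs for L₁ and L₂, run them in parallel: the product automaton on Q₁ × Q₂ that accepts when either component is accepting recognises L₁ ∪ L₂ (equivalently, R₁ | R₂ is a regular expression for it).
So the regular languages are closed under union.

Yes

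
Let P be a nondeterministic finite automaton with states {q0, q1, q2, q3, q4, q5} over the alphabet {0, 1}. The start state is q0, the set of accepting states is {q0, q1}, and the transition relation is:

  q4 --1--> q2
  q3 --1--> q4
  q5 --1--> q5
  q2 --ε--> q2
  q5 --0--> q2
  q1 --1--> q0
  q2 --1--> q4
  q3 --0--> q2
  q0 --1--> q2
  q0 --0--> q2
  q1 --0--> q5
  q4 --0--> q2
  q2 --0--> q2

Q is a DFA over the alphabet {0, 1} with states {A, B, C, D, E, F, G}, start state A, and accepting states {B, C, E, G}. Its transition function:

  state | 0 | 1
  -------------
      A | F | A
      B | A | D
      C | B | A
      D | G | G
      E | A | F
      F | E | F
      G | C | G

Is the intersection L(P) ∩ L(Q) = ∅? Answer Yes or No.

Exploring the product automaton P × Q from the start pair (q0, A), following both machines on each input symbol, reaches 6 state pairs: (q0, A), (q2, F), (q2, A), (q2, E), (q4, F), (q4, A).
P accepts in {q0, q1} and Q accepts in {B, C, E, G}; no reachable pair has both components accepting, so no string drives both machines to acceptance simultaneously and L(P) ∩ L(Q) = ∅.
So no string is accepted by both, and the intersection is empty.

Yes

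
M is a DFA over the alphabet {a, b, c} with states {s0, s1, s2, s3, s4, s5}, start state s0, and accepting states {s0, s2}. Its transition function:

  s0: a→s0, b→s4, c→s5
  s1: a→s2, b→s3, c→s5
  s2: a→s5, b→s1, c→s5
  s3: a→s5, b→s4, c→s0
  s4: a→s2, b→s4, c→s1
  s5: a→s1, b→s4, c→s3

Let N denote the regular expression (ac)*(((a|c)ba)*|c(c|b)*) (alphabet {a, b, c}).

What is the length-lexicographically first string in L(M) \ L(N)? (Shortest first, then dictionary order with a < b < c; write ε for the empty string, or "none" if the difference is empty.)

The string a is accepted by M but not by N.
No shorter string lies in the difference, and a is the lexicographically first length-1 string in L(M) \ L(N).

a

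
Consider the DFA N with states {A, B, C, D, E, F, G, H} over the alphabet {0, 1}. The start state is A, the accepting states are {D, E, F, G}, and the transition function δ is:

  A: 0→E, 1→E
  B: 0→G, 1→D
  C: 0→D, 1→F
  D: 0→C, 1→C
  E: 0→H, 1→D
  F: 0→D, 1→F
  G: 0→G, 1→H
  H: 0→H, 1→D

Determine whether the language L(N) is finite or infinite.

infinite

State D is reachable from the start and can reach an accepting state, and it lies on the cycle D → C → D.
Traversing that cycle any number of times yields accepted strings of unbounded length, so the language is infinite.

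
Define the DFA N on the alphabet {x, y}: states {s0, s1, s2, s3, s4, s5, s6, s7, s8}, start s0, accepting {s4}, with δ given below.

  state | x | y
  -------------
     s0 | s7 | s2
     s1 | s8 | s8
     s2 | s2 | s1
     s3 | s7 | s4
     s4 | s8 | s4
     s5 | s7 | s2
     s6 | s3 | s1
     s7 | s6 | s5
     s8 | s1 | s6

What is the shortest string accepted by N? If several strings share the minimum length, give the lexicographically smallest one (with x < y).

A breadth-first search from s0 reaches an accepting state first via the path s0 → s7 → s6 → s3 → s4 on input xxxy.
No string of length < 4 is accepted (BFS exhausts all shorter strings without reaching an accepting state), and xxxy is the lexicographically least accepting string of length 4.

xxxy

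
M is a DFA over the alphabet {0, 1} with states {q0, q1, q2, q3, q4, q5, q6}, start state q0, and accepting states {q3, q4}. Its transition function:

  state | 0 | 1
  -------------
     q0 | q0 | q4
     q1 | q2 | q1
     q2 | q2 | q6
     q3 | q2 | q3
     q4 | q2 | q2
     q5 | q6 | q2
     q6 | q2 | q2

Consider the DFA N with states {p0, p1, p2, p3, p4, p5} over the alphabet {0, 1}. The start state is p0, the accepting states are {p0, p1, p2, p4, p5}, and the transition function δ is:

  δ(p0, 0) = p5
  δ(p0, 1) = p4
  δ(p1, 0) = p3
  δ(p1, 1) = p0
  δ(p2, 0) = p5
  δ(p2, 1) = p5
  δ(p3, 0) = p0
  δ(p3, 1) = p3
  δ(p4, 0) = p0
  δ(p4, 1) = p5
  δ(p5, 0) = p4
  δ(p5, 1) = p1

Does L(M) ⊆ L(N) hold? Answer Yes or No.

Exploring the product automaton M × N from the start pair (q0, p0), following both machines on each input symbol, reaches 16 state pairs: (q0, p0), (q0, p5), (q4, p4), (q0, p4), (q4, p1), (q2, p0), (q2, p5), (q4, p5), (q2, p3), (q6, p4), (q2, p4), (q6, p1), (q2, p1), (q6, p3), (q6, p5), (q6, p0).
M accepts in {q3, q4} and N accepts in {p0, p1, p2, p4, p5}. The reachable pairs whose M-component is accepting are (q4, p4), (q4, p1), (q4, p5); in each of them the N-component is accepting too, so the product for L(M) \ L(N) (M-component accepting, N-component rejecting) has no reachable accepting pair and the difference is empty.
Hence every string in L(M) is also in L(N).

Yes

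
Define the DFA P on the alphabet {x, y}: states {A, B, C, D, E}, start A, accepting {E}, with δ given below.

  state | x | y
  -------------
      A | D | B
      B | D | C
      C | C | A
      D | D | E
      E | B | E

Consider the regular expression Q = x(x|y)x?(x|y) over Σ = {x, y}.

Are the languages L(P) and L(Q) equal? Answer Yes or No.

The string xy is accepted by P but rejected by Q.
So L(P) ≠ L(Q).

No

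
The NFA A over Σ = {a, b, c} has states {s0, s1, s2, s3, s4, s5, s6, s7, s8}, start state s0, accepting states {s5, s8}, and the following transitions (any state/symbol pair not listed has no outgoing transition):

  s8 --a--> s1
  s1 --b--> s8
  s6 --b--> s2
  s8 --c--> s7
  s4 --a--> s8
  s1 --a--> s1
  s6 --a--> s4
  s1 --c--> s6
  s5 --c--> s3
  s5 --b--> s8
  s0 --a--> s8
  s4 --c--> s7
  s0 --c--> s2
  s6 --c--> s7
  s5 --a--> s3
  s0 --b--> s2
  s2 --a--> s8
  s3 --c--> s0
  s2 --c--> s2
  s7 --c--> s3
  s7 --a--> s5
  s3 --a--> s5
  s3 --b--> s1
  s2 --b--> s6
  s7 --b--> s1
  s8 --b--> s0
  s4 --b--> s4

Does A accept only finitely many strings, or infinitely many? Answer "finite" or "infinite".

State s0 is reachable from the start and can reach an accepting state, and it lies on the cycle s0 → s8 → s0.
Traversing that cycle any number of times yields accepted strings of unbounded length, so the language is infinite.

infinite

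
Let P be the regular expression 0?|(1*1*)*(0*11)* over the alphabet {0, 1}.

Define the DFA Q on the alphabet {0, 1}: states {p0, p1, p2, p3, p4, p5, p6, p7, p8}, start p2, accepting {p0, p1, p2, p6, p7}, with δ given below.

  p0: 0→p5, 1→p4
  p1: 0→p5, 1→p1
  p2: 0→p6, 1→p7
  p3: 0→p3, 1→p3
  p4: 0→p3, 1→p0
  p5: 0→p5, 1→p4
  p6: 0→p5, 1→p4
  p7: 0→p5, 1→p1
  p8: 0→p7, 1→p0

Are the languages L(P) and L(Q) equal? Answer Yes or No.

Converting the expression P to a DFA (subset construction, then merging equivalent states) gives the minimal DFA with states {r0, r1, r2, r3, r4, r5}, start state r0, accepting states {r0, r1, r2} and transitions r0: 0→r1, 1→r2; r1: 0→r3, 1→r4; r2: 0→r3, 1→r2; r3: 0→r3, 1→r4; r4: 0→r5, 1→r1; r5: 0→r5, 1→r5.
Exploring the product automaton P × Q from the start pair (r0, p2), following both machines on each input symbol, reaches 8 state pairs: (r0, p2), (r1, p6), (r2, p7), (r3, p5), (r4, p4), (r2, p1), (r5, p3), (r1, p0).
P accepts in {r0, r1, r2} and Q accepts in {p0, p1, p2, p6, p7}. In every reachable pair the two components are either both accepting — (r0, p2), (r1, p6), (r2, p7), (r2, p1), (r1, p0) — or both non-accepting, so no string is accepted by exactly one of the machines: L(P) \ L(Q) and L(Q) \ L(P) are both empty.
Hence every string is accepted by P iff it is accepted by Q, and the two languages coincide.

Yes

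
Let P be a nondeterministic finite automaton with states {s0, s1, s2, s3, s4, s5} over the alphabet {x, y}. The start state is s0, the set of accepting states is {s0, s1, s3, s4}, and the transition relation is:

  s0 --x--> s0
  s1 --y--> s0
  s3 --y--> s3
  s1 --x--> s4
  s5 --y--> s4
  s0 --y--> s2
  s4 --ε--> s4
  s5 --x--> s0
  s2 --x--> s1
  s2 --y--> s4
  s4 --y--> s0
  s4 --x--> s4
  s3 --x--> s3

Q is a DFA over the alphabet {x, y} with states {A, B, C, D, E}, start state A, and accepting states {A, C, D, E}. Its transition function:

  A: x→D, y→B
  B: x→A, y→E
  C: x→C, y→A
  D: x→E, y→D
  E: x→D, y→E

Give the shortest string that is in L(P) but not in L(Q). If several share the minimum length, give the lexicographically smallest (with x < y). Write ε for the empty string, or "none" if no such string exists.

yxy

The string yxy is accepted by P but not by Q.
No shorter string lies in the difference, and yxy is the lexicographically first length-3 string in L(P) \ L(Q).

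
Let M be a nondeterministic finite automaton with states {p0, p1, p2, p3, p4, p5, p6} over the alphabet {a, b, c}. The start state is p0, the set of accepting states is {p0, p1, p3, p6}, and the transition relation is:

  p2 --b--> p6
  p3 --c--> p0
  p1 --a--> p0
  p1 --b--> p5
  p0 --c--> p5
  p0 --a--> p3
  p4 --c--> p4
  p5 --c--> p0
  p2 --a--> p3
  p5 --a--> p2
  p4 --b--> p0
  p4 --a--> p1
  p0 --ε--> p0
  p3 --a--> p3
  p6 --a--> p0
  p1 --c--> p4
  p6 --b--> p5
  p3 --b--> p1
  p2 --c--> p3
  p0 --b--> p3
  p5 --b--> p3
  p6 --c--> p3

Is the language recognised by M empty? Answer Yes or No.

The empty string ε is accepted: the run p0 ends in the accepting state p0.
Since at least one string is accepted, L(M) is not empty.

No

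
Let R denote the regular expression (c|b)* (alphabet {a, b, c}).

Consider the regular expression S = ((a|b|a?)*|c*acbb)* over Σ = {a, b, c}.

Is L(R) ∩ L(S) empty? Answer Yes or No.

No

The empty string ε is accepted by both R and S.
Hence L(R) ∩ L(S) ≠ ∅.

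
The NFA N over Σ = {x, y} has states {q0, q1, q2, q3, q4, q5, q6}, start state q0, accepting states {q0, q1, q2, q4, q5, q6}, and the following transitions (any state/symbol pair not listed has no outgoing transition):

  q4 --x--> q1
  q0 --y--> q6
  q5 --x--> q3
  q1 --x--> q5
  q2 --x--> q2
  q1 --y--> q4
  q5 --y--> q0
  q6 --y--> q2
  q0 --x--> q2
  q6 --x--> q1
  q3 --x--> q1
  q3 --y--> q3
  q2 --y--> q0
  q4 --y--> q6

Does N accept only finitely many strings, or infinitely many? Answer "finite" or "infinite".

State q0 is reachable from the start and can reach an accepting state, and it lies on the cycle q0 → q2 → q0.
Traversing that cycle any number of times yields accepted strings of unbounded length, so the language is infinite.

infinite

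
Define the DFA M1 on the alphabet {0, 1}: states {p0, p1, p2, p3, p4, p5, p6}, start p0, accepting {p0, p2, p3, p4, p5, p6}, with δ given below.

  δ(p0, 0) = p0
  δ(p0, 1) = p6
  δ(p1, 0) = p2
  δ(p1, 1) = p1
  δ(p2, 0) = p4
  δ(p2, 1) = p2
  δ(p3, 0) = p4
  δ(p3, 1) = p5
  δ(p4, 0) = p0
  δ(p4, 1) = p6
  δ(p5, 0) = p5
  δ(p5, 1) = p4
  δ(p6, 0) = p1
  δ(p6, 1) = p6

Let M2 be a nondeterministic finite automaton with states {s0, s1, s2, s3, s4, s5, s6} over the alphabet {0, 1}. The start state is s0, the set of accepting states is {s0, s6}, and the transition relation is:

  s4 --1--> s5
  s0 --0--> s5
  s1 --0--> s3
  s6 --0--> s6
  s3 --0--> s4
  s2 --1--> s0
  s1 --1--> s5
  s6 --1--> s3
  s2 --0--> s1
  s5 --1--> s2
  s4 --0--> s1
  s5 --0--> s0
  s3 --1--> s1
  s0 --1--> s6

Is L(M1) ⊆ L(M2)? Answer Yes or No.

The string 0 is in L(M1) but not in L(M2).
So L(M1) ⊄ L(M2).

No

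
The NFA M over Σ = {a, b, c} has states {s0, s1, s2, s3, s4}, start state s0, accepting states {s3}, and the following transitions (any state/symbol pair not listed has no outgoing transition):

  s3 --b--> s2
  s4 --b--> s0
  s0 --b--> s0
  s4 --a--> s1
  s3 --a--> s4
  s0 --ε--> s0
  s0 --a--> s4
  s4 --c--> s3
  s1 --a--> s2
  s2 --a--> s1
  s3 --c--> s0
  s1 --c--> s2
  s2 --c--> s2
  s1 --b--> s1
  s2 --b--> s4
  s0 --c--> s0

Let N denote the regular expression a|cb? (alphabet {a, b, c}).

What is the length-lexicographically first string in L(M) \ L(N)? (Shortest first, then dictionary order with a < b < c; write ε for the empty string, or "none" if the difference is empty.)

ac

The string ac is accepted by M but not by N.
No shorter string lies in the difference, and ac is the lexicographically first length-2 string in L(M) \ L(N).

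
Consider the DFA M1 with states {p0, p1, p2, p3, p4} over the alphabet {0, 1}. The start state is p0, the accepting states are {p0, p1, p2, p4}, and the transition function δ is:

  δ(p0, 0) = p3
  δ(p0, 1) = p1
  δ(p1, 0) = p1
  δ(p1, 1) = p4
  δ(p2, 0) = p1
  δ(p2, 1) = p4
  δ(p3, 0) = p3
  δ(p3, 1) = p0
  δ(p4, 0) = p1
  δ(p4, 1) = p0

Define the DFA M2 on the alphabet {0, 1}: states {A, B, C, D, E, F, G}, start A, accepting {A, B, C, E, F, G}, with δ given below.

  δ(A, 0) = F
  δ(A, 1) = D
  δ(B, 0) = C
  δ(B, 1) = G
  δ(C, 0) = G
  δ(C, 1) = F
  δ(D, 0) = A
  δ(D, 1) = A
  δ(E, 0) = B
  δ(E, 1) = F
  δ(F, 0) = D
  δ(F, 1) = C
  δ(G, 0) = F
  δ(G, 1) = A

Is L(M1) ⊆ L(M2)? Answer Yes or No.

No

The string 1 is in L(M1) but not in L(M2).
So L(M1) ⊄ L(M2).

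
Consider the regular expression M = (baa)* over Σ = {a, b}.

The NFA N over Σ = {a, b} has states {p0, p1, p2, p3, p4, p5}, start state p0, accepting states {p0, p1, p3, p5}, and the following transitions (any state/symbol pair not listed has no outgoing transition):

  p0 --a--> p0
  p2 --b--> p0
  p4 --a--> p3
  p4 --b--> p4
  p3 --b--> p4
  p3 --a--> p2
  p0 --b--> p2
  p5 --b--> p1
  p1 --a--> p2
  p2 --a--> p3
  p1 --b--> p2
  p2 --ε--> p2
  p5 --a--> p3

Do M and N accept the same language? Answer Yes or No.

No

The string baa is accepted by M but rejected by N.
So L(M) ≠ L(N).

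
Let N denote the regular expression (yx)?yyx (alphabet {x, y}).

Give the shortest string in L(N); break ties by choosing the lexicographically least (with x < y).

yyx

By inspection of the expression, no string of length less than 3 matches, and yyx is the lexicographically first match of length 3.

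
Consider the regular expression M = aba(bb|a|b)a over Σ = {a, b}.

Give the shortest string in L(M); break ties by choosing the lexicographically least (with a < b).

By inspection of the expression, no string of length less than 5 matches, and abaaa is the lexicographically first match of length 5.

abaaa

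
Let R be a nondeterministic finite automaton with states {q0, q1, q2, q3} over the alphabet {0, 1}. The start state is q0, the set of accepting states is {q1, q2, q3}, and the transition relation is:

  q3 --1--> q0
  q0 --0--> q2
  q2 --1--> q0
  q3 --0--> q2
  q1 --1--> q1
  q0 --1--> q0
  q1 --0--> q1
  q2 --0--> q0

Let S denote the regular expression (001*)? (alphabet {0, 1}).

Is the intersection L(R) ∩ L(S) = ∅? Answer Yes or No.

Yes

Converting the expression S to a DFA (subset construction, then merging equivalent states) gives the minimal DFA with states {s0, s1, s2, s3}, start state s0, accepting states {s0, s3} and transitions s0: 0→s1, 1→s2; s1: 0→s3, 1→s2; s2: 0→s2, 1→s2; s3: 0→s2, 1→s3.
Exploring the product automaton R × S from the start pair (q0, s0), following both machines on each input symbol, reaches 5 state pairs: (q0, s0), (q2, s1), (q0, s2), (q0, s3), (q2, s2).
R accepts in {q1, q2, q3} and S accepts in {s0, s3}; no reachable pair has both components accepting, so no string drives both machines to acceptance simultaneously and L(R) ∩ L(S) = ∅.
So no string is accepted by both, and the intersection is empty.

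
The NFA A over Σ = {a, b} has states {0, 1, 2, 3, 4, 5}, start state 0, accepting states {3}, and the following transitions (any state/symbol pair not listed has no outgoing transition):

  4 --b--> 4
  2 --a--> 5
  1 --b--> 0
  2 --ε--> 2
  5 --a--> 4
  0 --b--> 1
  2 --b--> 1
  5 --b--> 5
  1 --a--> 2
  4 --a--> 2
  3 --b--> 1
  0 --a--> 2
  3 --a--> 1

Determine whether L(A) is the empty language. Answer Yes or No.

The states reachable from the start state are {0, 1, 2, 4, 5}.
None of the accepting states {3} is reachable, so no string is accepted and L(A) = ∅.

Yes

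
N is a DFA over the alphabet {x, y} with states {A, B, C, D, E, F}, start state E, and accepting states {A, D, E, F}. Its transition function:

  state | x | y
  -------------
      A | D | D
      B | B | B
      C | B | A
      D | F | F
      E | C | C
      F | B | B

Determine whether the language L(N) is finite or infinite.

The useful states (reachable from E and able to reach an accepting state) are {A, C, D, E, F}.
Restricted to these states the transition graph has no cycle, so every accepting path has bounded length and L is finite.

finite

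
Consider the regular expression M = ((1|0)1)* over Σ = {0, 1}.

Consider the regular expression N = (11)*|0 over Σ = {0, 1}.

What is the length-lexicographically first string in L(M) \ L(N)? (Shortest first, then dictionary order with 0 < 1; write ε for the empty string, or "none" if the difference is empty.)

The string 01 is accepted by M but not by N.
No shorter string lies in the difference, and 01 is the lexicographically first length-2 string in L(M) \ L(N).

01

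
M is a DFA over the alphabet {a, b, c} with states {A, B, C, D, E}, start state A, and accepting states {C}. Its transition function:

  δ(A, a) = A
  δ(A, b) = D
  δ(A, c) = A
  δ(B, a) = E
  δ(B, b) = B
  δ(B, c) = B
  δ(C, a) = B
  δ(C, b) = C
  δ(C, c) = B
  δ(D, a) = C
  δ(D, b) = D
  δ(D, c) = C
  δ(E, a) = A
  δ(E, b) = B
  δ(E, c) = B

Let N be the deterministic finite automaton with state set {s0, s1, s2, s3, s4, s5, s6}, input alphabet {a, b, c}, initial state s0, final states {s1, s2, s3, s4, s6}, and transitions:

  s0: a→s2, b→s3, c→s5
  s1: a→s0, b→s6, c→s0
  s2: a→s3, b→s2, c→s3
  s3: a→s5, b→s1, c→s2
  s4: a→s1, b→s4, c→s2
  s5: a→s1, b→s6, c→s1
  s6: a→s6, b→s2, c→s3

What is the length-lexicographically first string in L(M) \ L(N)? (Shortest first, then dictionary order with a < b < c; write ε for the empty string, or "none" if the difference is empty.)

ba

The string ba is accepted by M but not by N.
No shorter string lies in the difference, and ba is the lexicographically first length-2 string in L(M) \ L(N).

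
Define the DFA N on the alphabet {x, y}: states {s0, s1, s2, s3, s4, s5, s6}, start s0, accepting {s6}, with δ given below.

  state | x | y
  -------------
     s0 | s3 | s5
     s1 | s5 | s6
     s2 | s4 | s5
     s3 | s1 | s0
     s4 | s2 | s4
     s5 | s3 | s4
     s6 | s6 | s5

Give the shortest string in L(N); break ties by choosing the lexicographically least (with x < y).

xxy

A breadth-first search from s0 reaches an accepting state first via the path s0 → s3 → s1 → s6 on input xxy.
No string of length < 3 is accepted (BFS exhausts all shorter strings without reaching an accepting state), and xxy is the lexicographically least accepting string of length 3.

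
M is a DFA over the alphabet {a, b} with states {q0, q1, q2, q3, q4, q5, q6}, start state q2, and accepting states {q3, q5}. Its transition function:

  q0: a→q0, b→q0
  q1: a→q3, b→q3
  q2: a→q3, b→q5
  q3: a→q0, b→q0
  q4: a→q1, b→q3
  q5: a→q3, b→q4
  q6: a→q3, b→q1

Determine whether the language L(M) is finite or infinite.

finite

The useful states (reachable from q2 and able to reach an accepting state) are {q1, q2, q3, q4, q5}.
Restricted to these states the transition graph has no cycle, so every accepting path has bounded length and L is finite.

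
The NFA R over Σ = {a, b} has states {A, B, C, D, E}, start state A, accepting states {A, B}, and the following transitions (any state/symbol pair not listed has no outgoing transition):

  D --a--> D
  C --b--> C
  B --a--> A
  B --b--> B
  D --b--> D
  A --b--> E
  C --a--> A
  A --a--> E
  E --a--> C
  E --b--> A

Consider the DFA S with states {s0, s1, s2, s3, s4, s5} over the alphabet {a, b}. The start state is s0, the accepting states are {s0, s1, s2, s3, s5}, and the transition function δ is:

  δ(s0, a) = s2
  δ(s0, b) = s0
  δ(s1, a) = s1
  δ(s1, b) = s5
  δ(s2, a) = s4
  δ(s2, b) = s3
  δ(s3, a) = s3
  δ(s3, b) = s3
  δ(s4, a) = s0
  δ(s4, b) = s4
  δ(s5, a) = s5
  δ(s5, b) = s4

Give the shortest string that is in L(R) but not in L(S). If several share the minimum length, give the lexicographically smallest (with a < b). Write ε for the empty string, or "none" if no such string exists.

The string baa is accepted by R but not by S.
No shorter string lies in the difference, and baa is the lexicographically first length-3 string in L(R) \ L(S).

baa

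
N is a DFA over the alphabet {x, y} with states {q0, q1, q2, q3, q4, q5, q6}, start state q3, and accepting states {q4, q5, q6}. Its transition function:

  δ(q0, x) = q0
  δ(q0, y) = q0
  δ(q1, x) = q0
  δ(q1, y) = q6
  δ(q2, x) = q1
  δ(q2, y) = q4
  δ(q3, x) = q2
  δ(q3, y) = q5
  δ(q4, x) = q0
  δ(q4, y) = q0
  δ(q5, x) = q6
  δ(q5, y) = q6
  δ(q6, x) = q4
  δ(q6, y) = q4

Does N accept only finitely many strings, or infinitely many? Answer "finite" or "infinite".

finite

The useful states (reachable from q3 and able to reach an accepting state) are {q1, q2, q3, q4, q5, q6}.
Restricted to these states the transition graph has no cycle, so every accepting path has bounded length and L is finite.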